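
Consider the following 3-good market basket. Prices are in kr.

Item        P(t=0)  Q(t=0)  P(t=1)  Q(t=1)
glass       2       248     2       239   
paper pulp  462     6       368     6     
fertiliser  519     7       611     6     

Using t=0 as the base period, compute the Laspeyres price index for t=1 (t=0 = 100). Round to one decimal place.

Laspeyres price index uses base-period quantities as weights.
ΣP(t=1)·Q(t=0) = 2×248 + 368×6 + 611×7 = 496 + 2208 + 4277 = 6981
ΣP(t=0)·Q(t=0) = 2×248 + 462×6 + 519×7 = 496 + 2772 + 3633 = 6901
Index = 6981 / 6901 × 100 = 101.1593

101.2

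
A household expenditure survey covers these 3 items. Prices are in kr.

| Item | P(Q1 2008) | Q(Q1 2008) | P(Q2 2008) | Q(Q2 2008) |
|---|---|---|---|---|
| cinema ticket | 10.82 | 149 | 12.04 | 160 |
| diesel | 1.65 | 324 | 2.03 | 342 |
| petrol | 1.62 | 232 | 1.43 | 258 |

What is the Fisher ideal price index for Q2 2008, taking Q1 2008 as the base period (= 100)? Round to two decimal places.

110.26

Laspeyres component (base-period weights):
ΣP(Q2 2008)Q(Q1 2008) = 12.04×149 + 2.03×324 + 1.43×232 = 1793.96 + 657.72 + 331.76 = 2783.44
ΣP(Q1 2008)Q(Q1 2008) = 10.82×149 + 1.65×324 + 1.62×232 = 1612.18 + 534.6 + 375.84 = 2522.62
L = 2783.44 / 2522.62 × 100 = 110.3393
Paasche component (current-period weights):
ΣP(Q2 2008)Q(Q2 2008) = 12.04×160 + 2.03×342 + 1.43×258 = 1926.4 + 694.26 + 368.94 = 2989.6
ΣP(Q1 2008)Q(Q2 2008) = 10.82×160 + 1.65×342 + 1.62×258 = 1731.2 + 564.3 + 417.96 = 2713.46
P = 2989.6 / 2713.46 × 100 = 110.1767
Fisher = √(L × P) = √(110.3393 × 110.1767) = 110.2579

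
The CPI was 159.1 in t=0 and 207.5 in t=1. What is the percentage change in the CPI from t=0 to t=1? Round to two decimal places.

Change = (207.5 − 159.1) / 159.1 × 100
       = 48.4 / 159.1 × 100 = 30.4211%

30.42%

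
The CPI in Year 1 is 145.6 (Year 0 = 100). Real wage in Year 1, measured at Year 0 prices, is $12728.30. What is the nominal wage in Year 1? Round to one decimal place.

Nominal = Real × (Index/100) = 12728.30 × (145.6/100)
        = 12728.30 × 1.456 = 18532.4048

18532.4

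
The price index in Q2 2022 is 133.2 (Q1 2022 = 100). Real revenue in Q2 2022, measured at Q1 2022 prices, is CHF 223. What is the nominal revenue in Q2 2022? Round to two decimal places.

Nominal = Real × (Index/100) = 223 × (133.2/100)
        = 223 × 1.332 = 297.0360

297.04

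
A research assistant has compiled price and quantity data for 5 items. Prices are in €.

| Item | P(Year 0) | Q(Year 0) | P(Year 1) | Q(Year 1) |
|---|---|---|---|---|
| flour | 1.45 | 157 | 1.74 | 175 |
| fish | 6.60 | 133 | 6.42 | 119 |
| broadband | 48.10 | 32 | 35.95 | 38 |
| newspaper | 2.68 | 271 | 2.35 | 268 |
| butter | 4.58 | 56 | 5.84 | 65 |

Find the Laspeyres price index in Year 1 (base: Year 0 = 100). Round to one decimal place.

89.4

Laspeyres price index uses base-period quantities as weights.
ΣP(Year 1)·Q(Year 0) = 1.74×157 + 6.42×133 + 35.95×32 + 2.35×271 + 5.84×56 = 273.18 + 853.86 + 1150.4 + 636.85 + 327.04 = 3241.33
ΣP(Year 0)·Q(Year 0) = 1.45×157 + 6.60×133 + 48.10×32 + 2.68×271 + 4.58×56 = 227.65 + 877.8 + 1539.2 + 726.28 + 256.48 = 3627.41
Index = 3241.33 / 3627.41 × 100 = 89.3566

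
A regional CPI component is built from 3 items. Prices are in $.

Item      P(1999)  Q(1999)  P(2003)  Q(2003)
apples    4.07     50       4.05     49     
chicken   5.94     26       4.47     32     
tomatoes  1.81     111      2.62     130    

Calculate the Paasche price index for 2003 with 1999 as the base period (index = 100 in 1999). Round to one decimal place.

109.2

Paasche price index uses current-period quantities as weights.
ΣP(2003)·Q(2003) = 4.05×49 + 4.47×32 + 2.62×130 = 198.45 + 143.04 + 340.6 = 682.09
ΣP(1999)·Q(2003) = 4.07×49 + 5.94×32 + 1.81×130 = 199.43 + 190.08 + 235.3 = 624.81
Index = 682.09 / 624.81 × 100 = 109.1676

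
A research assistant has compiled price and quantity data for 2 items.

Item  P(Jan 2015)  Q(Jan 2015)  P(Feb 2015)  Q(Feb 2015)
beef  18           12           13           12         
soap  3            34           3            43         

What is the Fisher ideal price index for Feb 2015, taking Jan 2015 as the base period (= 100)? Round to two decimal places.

Laspeyres component (base-period weights):
ΣP(Feb 2015)Q(Jan 2015) = 13×12 + 3×34 = 156 + 102 = 258
ΣP(Jan 2015)Q(Jan 2015) = 18×12 + 3×34 = 216 + 102 = 318
L = 258 / 318 × 100 = 81.1321
Paasche component (current-period weights):
ΣP(Feb 2015)Q(Feb 2015) = 13×12 + 3×43 = 156 + 129 = 285
ΣP(Jan 2015)Q(Feb 2015) = 18×12 + 3×43 = 216 + 129 = 345
P = 285 / 345 × 100 = 82.6087
Fisher = √(L × P) = √(81.1321 × 82.6087) = 81.8671

81.87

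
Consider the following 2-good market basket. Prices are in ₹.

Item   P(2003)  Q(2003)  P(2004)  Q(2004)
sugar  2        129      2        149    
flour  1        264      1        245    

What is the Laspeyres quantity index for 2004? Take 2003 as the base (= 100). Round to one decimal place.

104.0

Laspeyres quantity index uses base-period prices as weights.
ΣP(2003)·Q(2004) = 2×149 + 1×245 = 298 + 245 = 543
ΣP(2003)·Q(2003) = 2×129 + 1×264 = 258 + 264 = 522
Index = 543 / 522 × 100 = 104.0230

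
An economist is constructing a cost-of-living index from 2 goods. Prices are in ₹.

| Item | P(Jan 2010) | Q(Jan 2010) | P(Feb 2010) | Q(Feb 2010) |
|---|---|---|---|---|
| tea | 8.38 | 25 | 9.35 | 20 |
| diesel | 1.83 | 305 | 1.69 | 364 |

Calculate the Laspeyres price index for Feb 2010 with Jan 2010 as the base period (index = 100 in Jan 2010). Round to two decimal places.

Laspeyres price index uses base-period quantities as weights.
ΣP(Feb 2010)·Q(Jan 2010) = 9.35×25 + 1.69×305 = 233.75 + 515.45 = 749.2
ΣP(Jan 2010)·Q(Jan 2010) = 8.38×25 + 1.83×305 = 209.5 + 558.15 = 767.65
Index = 749.2 / 767.65 × 100 = 97.5966

97.60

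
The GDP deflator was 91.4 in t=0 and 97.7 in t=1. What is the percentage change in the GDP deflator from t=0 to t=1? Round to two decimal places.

6.89%

Change = (97.7 − 91.4) / 91.4 × 100
       = 6.3 / 91.4 × 100 = 6.8928%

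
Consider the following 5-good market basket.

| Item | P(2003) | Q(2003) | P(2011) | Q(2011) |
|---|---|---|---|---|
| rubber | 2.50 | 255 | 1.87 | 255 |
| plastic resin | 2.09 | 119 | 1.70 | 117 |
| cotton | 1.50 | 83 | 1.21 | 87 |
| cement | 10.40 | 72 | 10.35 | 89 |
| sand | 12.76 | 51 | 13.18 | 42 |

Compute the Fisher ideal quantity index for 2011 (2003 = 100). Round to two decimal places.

102.66

Laspeyres component (base-period weights):
ΣP(2003)Q(2011) = 2.50×255 + 2.09×117 + 1.50×87 + 10.40×89 + 12.76×42 = 637.5 + 244.53 + 130.5 + 925.6 + 535.92 = 2474.05
ΣP(2003)Q(2003) = 2.50×255 + 2.09×119 + 1.50×83 + 10.40×72 + 12.76×51 = 637.5 + 248.71 + 124.5 + 748.8 + 650.76 = 2410.27
L = 2474.05 / 2410.27 × 100 = 102.6462
Paasche component (current-period weights):
ΣP(2011)Q(2011) = 1.87×255 + 1.70×117 + 1.21×87 + 10.35×89 + 13.18×42 = 476.85 + 198.9 + 105.27 + 921.15 + 553.56 = 2255.73
ΣP(2011)Q(2003) = 1.87×255 + 1.70×119 + 1.21×83 + 10.35×72 + 13.18×51 = 476.85 + 202.3 + 100.43 + 745.2 + 672.18 = 2196.96
P = 2255.73 / 2196.96 × 100 = 102.6751
Fisher = √(L × P) = √(102.6462 × 102.6751) = 102.6606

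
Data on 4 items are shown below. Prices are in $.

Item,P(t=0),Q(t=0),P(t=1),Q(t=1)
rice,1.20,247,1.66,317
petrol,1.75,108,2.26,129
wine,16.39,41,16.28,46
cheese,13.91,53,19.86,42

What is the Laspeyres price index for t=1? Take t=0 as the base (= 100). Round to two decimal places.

125.31

Laspeyres price index uses base-period quantities as weights.
ΣP(t=1)·Q(t=0) = 1.66×247 + 2.26×108 + 16.28×41 + 19.86×53 = 410.02 + 244.08 + 667.48 + 1052.58 = 2374.16
ΣP(t=0)·Q(t=0) = 1.20×247 + 1.75×108 + 16.39×41 + 13.91×53 = 296.4 + 189 + 671.99 + 737.23 = 1894.62
Index = 2374.16 / 1894.62 × 100 = 125.3106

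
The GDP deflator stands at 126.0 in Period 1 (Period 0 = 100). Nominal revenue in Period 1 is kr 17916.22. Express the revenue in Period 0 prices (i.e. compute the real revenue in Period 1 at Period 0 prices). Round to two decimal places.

Real = Nominal ÷ (Index/100) = 17916.22 ÷ (126.0/100)
     = 17916.22 ÷ 1.260 = 14219.2222

14219.22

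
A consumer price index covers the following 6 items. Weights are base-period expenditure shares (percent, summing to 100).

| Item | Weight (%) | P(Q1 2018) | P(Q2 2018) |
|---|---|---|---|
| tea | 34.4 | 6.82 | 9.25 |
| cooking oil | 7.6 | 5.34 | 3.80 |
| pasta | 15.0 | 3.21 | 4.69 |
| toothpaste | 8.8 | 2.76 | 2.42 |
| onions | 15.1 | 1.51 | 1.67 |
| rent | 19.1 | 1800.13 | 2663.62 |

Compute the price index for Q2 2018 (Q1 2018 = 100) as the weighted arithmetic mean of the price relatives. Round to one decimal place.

126.7

tea: 34.4 × (9.25/6.82) = 34.4 × 1.356305 = 46.6569
cooking oil: 7.6 × (3.80/5.34) = 7.6 × 0.711610 = 5.4082
pasta: 15.0 × (4.69/3.21) = 15.0 × 1.461059 = 21.9159
toothpaste: 8.8 × (2.42/2.76) = 8.8 × 0.876812 = 7.7159
onions: 15.1 × (1.67/1.51) = 15.1 × 1.105960 = 16.7000
rent: 19.1 × (2663.62/1800.13) = 19.1 × 1.479682 = 28.2619
Index = Σ wᵢ·(p₁ᵢ/p₀ᵢ) = 46.6569 + 5.4082 + 21.9159 + 7.7159 + 16.7000 + 28.2619 = 126.6589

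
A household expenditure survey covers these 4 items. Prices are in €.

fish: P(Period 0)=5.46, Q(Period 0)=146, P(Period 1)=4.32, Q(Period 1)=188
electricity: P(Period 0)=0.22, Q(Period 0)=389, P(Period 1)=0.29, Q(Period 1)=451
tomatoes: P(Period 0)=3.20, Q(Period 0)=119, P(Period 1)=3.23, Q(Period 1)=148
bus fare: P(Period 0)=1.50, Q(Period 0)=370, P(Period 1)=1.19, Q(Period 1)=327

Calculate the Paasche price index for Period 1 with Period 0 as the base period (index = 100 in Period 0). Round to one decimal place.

86.6

Paasche price index uses current-period quantities as weights.
ΣP(Period 1)·Q(Period 1) = 4.32×188 + 0.29×451 + 3.23×148 + 1.19×327 = 812.16 + 130.79 + 478.04 + 389.13 = 1810.12
ΣP(Period 0)·Q(Period 1) = 5.46×188 + 0.22×451 + 3.20×148 + 1.50×327 = 1026.48 + 99.22 + 473.6 + 490.5 = 2089.8
Index = 1810.12 / 2089.8 × 100 = 86.6169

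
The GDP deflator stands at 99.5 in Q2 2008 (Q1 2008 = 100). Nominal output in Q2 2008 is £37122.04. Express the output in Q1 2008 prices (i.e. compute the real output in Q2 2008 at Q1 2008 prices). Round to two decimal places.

Real = Nominal ÷ (Index/100) = 37122.04 ÷ (99.5/100)
     = 37122.04 ÷ 0.995 = 37308.5829

37308.58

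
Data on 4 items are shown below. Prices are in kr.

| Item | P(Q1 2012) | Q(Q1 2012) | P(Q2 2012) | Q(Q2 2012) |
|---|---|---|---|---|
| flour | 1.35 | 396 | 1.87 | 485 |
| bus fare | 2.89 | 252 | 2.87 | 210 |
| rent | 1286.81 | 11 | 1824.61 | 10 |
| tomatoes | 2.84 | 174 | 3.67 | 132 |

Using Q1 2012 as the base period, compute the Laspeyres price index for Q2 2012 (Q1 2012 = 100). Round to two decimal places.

Laspeyres price index uses base-period quantities as weights.
ΣP(Q2 2012)·Q(Q1 2012) = 1.87×396 + 2.87×252 + 1824.61×11 + 3.67×174 = 740.52 + 723.24 + 20070.71 + 638.58 = 22173.05
ΣP(Q1 2012)·Q(Q1 2012) = 1.35×396 + 2.89×252 + 1286.81×11 + 2.84×174 = 534.6 + 728.28 + 14154.91 + 494.16 = 15911.95
Index = 22173.05 / 15911.95 × 100 = 139.3484

139.35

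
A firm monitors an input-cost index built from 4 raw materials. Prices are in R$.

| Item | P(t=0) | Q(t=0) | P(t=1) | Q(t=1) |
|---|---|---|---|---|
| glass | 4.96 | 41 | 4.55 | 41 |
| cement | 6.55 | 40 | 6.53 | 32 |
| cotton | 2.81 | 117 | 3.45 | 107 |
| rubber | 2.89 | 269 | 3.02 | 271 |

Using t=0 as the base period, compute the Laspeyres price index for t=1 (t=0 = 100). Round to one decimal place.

Laspeyres price index uses base-period quantities as weights.
ΣP(t=1)·Q(t=0) = 4.55×41 + 6.53×40 + 3.45×117 + 3.02×269 = 186.55 + 261.2 + 403.65 + 812.38 = 1663.78
ΣP(t=0)·Q(t=0) = 4.96×41 + 6.55×40 + 2.81×117 + 2.89×269 = 203.36 + 262 + 328.77 + 777.41 = 1571.54
Index = 1663.78 / 1571.54 × 100 = 105.8694

105.9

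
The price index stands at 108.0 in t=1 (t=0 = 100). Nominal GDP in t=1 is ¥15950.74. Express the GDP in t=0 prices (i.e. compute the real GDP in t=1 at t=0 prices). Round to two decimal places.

Real = Nominal ÷ (Index/100) = 15950.74 ÷ (108.0/100)
     = 15950.74 ÷ 1.080 = 14769.2037

14769.20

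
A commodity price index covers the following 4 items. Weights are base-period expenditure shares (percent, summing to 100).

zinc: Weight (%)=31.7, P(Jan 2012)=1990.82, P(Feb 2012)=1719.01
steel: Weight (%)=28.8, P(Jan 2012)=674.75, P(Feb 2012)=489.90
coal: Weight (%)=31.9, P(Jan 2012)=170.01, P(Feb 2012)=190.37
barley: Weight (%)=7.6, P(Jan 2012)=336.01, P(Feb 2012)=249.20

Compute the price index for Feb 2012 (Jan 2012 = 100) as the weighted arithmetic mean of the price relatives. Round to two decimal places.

zinc: 31.7 × (1719.01/1990.82) = 31.7 × 0.863468 = 27.3719
steel: 28.8 × (489.90/674.75) = 28.8 × 0.726047 = 20.9101
coal: 31.9 × (190.37/170.01) = 31.9 × 1.119758 = 35.7203
barley: 7.6 × (249.20/336.01) = 7.6 × 0.741645 = 5.6365
Index = Σ wᵢ·(p₁ᵢ/p₀ᵢ) = 27.3719 + 20.9101 + 35.7203 + 5.6365 = 89.6389

89.64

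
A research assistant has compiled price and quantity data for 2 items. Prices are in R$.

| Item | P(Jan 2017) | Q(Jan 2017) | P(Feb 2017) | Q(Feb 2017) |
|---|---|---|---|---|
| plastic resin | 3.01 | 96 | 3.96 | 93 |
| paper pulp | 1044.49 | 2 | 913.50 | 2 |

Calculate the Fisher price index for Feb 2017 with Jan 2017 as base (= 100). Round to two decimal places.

92.74

Laspeyres component (base-period weights):
ΣP(Feb 2017)Q(Jan 2017) = 3.96×96 + 913.50×2 = 380.16 + 1827 = 2207.16
ΣP(Jan 2017)Q(Jan 2017) = 3.01×96 + 1044.49×2 = 288.96 + 2088.98 = 2377.94
L = 2207.16 / 2377.94 × 100 = 92.8182
Paasche component (current-period weights):
ΣP(Feb 2017)Q(Feb 2017) = 3.96×93 + 913.50×2 = 368.28 + 1827 = 2195.28
ΣP(Jan 2017)Q(Feb 2017) = 3.01×93 + 1044.49×2 = 279.93 + 2088.98 = 2368.91
P = 2195.28 / 2368.91 × 100 = 92.6705
Fisher = √(L × P) = √(92.8182 × 92.6705) = 92.7443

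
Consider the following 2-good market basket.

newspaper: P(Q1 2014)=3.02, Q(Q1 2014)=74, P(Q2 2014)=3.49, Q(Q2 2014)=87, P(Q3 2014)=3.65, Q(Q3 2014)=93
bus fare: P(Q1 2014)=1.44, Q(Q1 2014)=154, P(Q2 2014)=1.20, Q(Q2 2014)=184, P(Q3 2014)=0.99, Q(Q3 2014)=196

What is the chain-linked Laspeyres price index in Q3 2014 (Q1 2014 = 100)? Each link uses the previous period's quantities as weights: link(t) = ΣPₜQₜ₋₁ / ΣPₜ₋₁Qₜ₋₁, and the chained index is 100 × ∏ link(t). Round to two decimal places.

94.82

Link Q1 2014→Q2 2014:
ΣP(Q2 2014)Q(Q1 2014) = 3.49×74 + 1.20×154 = 258.26 + 184.8 = 443.06
ΣP(Q1 2014)Q(Q1 2014) = 3.02×74 + 1.44×154 = 223.48 + 221.76 = 445.24
link = 443.06/445.24 = 0.995104
Link Q2 2014→Q3 2014:
ΣP(Q3 2014)Q(Q2 2014) = 3.65×87 + 0.99×184 = 317.55 + 182.16 = 499.71
ΣP(Q2 2014)Q(Q2 2014) = 3.49×87 + 1.20×184 = 303.63 + 220.8 = 524.43
link = 499.71/524.43 = 0.952863
Chained index = 100 × 0.995104 × 0.952863 = 94.8198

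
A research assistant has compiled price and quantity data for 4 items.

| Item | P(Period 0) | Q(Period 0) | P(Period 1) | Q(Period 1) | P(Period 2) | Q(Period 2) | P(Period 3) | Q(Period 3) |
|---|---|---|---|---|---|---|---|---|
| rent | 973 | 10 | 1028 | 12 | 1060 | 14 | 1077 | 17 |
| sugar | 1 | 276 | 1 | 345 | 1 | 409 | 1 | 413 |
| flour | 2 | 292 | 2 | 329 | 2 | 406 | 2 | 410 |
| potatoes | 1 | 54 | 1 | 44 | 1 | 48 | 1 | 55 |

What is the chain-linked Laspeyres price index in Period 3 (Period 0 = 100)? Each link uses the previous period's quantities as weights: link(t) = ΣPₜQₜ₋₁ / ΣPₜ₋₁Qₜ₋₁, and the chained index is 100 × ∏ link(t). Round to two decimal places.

109.78

Link Period 0→Period 1:
ΣP(Period 1)Q(Period 0) = 1028×10 + 1×276 + 2×292 + 1×54 = 10280 + 276 + 584 + 54 = 11194
ΣP(Period 0)Q(Period 0) = 973×10 + 1×276 + 2×292 + 1×54 = 9730 + 276 + 584 + 54 = 10644
link = 11194/10644 = 1.051672
Link Period 1→Period 2:
ΣP(Period 2)Q(Period 1) = 1060×12 + 1×345 + 2×329 + 1×44 = 12720 + 345 + 658 + 44 = 13767
ΣP(Period 1)Q(Period 1) = 1028×12 + 1×345 + 2×329 + 1×44 = 12336 + 345 + 658 + 44 = 13383
link = 13767/13383 = 1.028693
Link Period 2→Period 3:
ΣP(Period 3)Q(Period 2) = 1077×14 + 1×409 + 2×406 + 1×48 = 15078 + 409 + 812 + 48 = 16347
ΣP(Period 2)Q(Period 2) = 1060×14 + 1×409 + 2×406 + 1×48 = 14840 + 409 + 812 + 48 = 16109
link = 16347/16109 = 1.014774
Chained index = 100 × 1.051672 × 1.028693 × 1.014774 = 109.7832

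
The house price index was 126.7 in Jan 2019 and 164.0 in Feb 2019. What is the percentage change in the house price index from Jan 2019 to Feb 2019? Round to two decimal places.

29.44%

Change = (164.0 − 126.7) / 126.7 × 100
       = 37.3 / 126.7 × 100 = 29.4396%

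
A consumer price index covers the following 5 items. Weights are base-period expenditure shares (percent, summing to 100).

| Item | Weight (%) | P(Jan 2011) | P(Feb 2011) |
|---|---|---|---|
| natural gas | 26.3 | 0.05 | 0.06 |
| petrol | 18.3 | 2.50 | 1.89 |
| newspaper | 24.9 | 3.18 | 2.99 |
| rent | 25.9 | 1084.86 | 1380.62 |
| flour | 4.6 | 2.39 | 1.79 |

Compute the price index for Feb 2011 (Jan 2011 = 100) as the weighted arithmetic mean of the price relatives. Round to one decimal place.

natural gas: 26.3 × (0.06/0.05) = 26.3 × 1.200000 = 31.5600
petrol: 18.3 × (1.89/2.50) = 18.3 × 0.756000 = 13.8348
newspaper: 24.9 × (2.99/3.18) = 24.9 × 0.940252 = 23.4123
rent: 25.9 × (1380.62/1084.86) = 25.9 × 1.272625 = 32.9610
flour: 4.6 × (1.79/2.39) = 4.6 × 0.748954 = 3.4452
Index = Σ wᵢ·(p₁ᵢ/p₀ᵢ) = 31.5600 + 13.8348 + 23.4123 + 32.9610 + 3.4452 = 105.2132

105.2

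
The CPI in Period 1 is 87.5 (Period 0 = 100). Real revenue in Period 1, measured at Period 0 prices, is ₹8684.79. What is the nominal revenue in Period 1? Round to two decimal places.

Nominal = Real × (Index/100) = 8684.79 × (87.5/100)
        = 8684.79 × 0.875 = 7599.1913

7599.19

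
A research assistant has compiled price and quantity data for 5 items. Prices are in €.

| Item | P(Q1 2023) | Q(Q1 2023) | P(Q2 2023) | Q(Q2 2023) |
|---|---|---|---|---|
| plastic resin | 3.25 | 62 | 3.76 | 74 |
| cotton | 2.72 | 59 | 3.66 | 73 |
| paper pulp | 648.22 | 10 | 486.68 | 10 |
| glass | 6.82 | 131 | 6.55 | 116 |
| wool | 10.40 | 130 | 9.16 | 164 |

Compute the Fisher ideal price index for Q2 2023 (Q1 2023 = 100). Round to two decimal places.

81.25

Laspeyres component (base-period weights):
ΣP(Q2 2023)Q(Q1 2023) = 3.76×62 + 3.66×59 + 486.68×10 + 6.55×131 + 9.16×130 = 233.12 + 215.94 + 4866.8 + 858.05 + 1190.8 = 7364.71
ΣP(Q1 2023)Q(Q1 2023) = 3.25×62 + 2.72×59 + 648.22×10 + 6.82×131 + 10.40×130 = 201.5 + 160.48 + 6482.2 + 893.42 + 1352 = 9089.6
L = 7364.71 / 9089.6 × 100 = 81.0235
Paasche component (current-period weights):
ΣP(Q2 2023)Q(Q2 2023) = 3.76×74 + 3.66×73 + 486.68×10 + 6.55×116 + 9.16×164 = 278.24 + 267.18 + 4866.8 + 759.8 + 1502.24 = 7674.26
ΣP(Q1 2023)Q(Q2 2023) = 3.25×74 + 2.72×73 + 648.22×10 + 6.82×116 + 10.40×164 = 240.5 + 198.56 + 6482.2 + 791.12 + 1705.6 = 9417.98
P = 7674.26 / 9417.98 × 100 = 81.4852
Fisher = √(L × P) = √(81.0235 × 81.4852) = 81.2540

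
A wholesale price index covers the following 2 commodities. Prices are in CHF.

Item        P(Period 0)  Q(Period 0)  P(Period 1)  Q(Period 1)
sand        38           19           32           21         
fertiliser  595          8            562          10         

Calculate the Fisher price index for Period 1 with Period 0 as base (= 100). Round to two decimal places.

Laspeyres component (base-period weights):
ΣP(Period 1)Q(Period 0) = 32×19 + 562×8 = 608 + 4496 = 5104
ΣP(Period 0)Q(Period 0) = 38×19 + 595×8 = 722 + 4760 = 5482
L = 5104 / 5482 × 100 = 93.1047
Paasche component (current-period weights):
ΣP(Period 1)Q(Period 1) = 32×21 + 562×10 = 672 + 5620 = 6292
ΣP(Period 0)Q(Period 1) = 38×21 + 595×10 = 798 + 5950 = 6748
P = 6292 / 6748 × 100 = 93.2424
Fisher = √(L × P) = √(93.1047 × 93.2424) = 93.1735

93.17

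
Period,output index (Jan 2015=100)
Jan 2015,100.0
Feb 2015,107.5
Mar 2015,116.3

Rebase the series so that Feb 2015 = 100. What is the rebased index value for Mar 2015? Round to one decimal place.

Rebased(Mar 2015) = 116.3 / 107.5 × 100 = 108.1860

108.2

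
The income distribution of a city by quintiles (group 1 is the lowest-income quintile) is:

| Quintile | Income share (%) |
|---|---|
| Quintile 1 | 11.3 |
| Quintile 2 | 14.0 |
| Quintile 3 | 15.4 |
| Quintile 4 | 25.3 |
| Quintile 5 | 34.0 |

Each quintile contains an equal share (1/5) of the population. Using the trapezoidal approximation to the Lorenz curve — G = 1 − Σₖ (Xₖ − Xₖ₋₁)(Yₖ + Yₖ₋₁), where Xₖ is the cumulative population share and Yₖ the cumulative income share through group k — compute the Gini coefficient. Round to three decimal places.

0.227

Cumulative income shares Yₖ: 0.1130, 0.2530, 0.4070, 0.6600, 1.0000
Σ (Xₖ−Xₖ₋₁)(Yₖ+Yₖ₋₁) = (1/5)(0.1130+0.0000) + (1/5)(0.2530+0.1130) + (1/5)(0.4070+0.2530) + (1/5)(0.6600+0.4070) + (1/5)(1.0000+0.6600)
  = 0.0226 + 0.0732 + 0.1320 + 0.2134 + 0.3320 = 0.7732
G = 1 − 0.7732 = 0.2268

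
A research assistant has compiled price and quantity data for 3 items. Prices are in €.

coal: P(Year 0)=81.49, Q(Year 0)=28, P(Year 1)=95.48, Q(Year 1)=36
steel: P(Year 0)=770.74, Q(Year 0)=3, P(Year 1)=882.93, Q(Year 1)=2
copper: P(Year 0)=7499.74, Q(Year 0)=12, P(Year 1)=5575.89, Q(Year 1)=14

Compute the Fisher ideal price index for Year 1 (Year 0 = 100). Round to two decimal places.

Laspeyres component (base-period weights):
ΣP(Year 1)Q(Year 0) = 95.48×28 + 882.93×3 + 5575.89×12 = 2673.44 + 2648.79 + 66910.68 = 72232.91
ΣP(Year 0)Q(Year 0) = 81.49×28 + 770.74×3 + 7499.74×12 = 2281.72 + 2312.22 + 89996.88 = 94590.82
L = 72232.91 / 94590.82 × 100 = 76.3636
Paasche component (current-period weights):
ΣP(Year 1)Q(Year 1) = 95.48×36 + 882.93×2 + 5575.89×14 = 3437.28 + 1765.86 + 78062.46 = 83265.6
ΣP(Year 0)Q(Year 1) = 81.49×36 + 770.74×2 + 7499.74×14 = 2933.64 + 1541.48 + 104996.36 = 109471.48
P = 83265.6 / 109471.48 × 100 = 76.0615
Fisher = √(L × P) = √(76.3636 × 76.0615) = 76.2124

76.21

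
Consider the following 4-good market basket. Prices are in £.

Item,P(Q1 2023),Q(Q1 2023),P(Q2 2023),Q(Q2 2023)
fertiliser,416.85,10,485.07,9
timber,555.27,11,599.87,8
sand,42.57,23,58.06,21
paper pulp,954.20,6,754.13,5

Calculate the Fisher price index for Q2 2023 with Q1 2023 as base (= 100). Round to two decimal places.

Laspeyres component (base-period weights):
ΣP(Q2 2023)Q(Q1 2023) = 485.07×10 + 599.87×11 + 58.06×23 + 754.13×6 = 4850.7 + 6598.57 + 1335.38 + 4524.78 = 17309.43
ΣP(Q1 2023)Q(Q1 2023) = 416.85×10 + 555.27×11 + 42.57×23 + 954.20×6 = 4168.5 + 6107.97 + 979.11 + 5725.2 = 16980.78
L = 17309.43 / 16980.78 × 100 = 101.9354
Paasche component (current-period weights):
ΣP(Q2 2023)Q(Q2 2023) = 485.07×9 + 599.87×8 + 58.06×21 + 754.13×5 = 4365.63 + 4798.96 + 1219.26 + 3770.65 = 14154.5
ΣP(Q1 2023)Q(Q2 2023) = 416.85×9 + 555.27×8 + 42.57×21 + 954.20×5 = 3751.65 + 4442.16 + 893.97 + 4771 = 13858.78
P = 14154.5 / 13858.78 × 100 = 102.1338
Fisher = √(L × P) = √(101.9354 × 102.1338) = 102.0346

102.03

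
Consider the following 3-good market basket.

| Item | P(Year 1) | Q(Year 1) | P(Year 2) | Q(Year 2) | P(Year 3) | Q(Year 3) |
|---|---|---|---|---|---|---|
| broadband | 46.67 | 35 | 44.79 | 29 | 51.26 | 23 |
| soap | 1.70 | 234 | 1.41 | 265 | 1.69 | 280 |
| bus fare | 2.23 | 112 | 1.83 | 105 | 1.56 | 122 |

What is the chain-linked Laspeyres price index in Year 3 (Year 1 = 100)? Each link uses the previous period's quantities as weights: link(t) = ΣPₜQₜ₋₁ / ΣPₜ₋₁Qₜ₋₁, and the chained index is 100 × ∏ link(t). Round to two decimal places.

103.72

Link Year 1→Year 2:
ΣP(Year 2)Q(Year 1) = 44.79×35 + 1.41×234 + 1.83×112 = 1567.65 + 329.94 + 204.96 = 2102.55
ΣP(Year 1)Q(Year 1) = 46.67×35 + 1.70×234 + 2.23×112 = 1633.45 + 397.8 + 249.76 = 2281.01
link = 2102.55/2281.01 = 0.921763
Link Year 2→Year 3:
ΣP(Year 3)Q(Year 2) = 51.26×29 + 1.69×265 + 1.56×105 = 1486.54 + 447.85 + 163.8 = 2098.19
ΣP(Year 2)Q(Year 2) = 44.79×29 + 1.41×265 + 1.83×105 = 1298.91 + 373.65 + 192.15 = 1864.71
link = 2098.19/1864.71 = 1.125210
Chained index = 100 × 0.921763 × 1.125210 = 103.7176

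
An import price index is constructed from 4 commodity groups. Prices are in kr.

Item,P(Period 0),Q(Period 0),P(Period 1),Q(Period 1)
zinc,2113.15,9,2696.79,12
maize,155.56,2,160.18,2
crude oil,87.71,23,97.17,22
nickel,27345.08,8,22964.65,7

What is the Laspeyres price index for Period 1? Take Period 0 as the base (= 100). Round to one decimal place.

Laspeyres price index uses base-period quantities as weights.
ΣP(Period 1)·Q(Period 0) = 2696.79×9 + 160.18×2 + 97.17×23 + 22964.65×8 = 24271.11 + 320.36 + 2234.91 + 183717.2 = 210543.58
ΣP(Period 0)·Q(Period 0) = 2113.15×9 + 155.56×2 + 87.71×23 + 27345.08×8 = 19018.35 + 311.12 + 2017.33 + 218760.64 = 240107.44
Index = 210543.58 / 240107.44 × 100 = 87.6872

87.7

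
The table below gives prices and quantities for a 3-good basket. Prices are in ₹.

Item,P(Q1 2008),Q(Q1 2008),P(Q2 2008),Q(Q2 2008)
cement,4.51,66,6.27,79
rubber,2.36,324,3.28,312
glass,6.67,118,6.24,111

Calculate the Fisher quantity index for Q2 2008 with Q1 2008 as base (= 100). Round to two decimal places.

Laspeyres component (base-period weights):
ΣP(Q1 2008)Q(Q2 2008) = 4.51×79 + 2.36×312 + 6.67×111 = 356.29 + 736.32 + 740.37 = 1832.98
ΣP(Q1 2008)Q(Q1 2008) = 4.51×66 + 2.36×324 + 6.67×118 = 297.66 + 764.64 + 787.06 = 1849.36
L = 1832.98 / 1849.36 × 100 = 99.1143
Paasche component (current-period weights):
ΣP(Q2 2008)Q(Q2 2008) = 6.27×79 + 3.28×312 + 6.24×111 = 495.33 + 1023.36 + 692.64 = 2211.33
ΣP(Q2 2008)Q(Q1 2008) = 6.27×66 + 3.28×324 + 6.24×118 = 413.82 + 1062.72 + 736.32 = 2212.86
P = 2211.33 / 2212.86 × 100 = 99.9309
Fisher = √(L × P) = √(99.1143 × 99.9309) = 99.5217

99.52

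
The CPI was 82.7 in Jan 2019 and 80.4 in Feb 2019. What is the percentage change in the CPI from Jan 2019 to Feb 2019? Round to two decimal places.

Change = (80.4 − 82.7) / 82.7 × 100
       = -2.3 / 82.7 × 100 = -2.7811%

-2.78%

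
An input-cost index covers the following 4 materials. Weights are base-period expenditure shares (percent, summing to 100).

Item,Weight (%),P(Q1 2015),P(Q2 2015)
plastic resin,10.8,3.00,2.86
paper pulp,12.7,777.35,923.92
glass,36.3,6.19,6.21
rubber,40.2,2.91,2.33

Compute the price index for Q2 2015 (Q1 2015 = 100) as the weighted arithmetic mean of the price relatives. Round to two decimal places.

94.00

plastic resin: 10.8 × (2.86/3.00) = 10.8 × 0.953333 = 10.2960
paper pulp: 12.7 × (923.92/777.35) = 12.7 × 1.188551 = 15.0946
glass: 36.3 × (6.21/6.19) = 36.3 × 1.003231 = 36.4173
rubber: 40.2 × (2.33/2.91) = 40.2 × 0.800687 = 32.1876
Index = Σ wᵢ·(p₁ᵢ/p₀ᵢ) = 10.2960 + 15.0946 + 36.4173 + 32.1876 = 93.9955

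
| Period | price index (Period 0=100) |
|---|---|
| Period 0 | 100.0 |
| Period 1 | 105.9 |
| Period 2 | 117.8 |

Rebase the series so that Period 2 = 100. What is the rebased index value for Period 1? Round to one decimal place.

Rebased(Period 1) = 105.9 / 117.8 × 100 = 89.8981

89.9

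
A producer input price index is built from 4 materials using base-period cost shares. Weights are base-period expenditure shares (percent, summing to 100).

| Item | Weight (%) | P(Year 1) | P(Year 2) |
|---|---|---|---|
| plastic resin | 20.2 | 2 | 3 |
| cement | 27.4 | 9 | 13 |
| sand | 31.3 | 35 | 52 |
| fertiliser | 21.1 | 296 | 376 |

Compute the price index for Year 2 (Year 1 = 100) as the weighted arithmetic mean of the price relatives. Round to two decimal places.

plastic resin: 20.2 × (3/2) = 20.2 × 1.500000 = 30.3000
cement: 27.4 × (13/9) = 27.4 × 1.444444 = 39.5778
sand: 31.3 × (52/35) = 31.3 × 1.485714 = 46.5029
fertiliser: 21.1 × (376/296) = 21.1 × 1.270270 = 26.8027
Index = Σ wᵢ·(p₁ᵢ/p₀ᵢ) = 30.3000 + 39.5778 + 46.5029 + 26.8027 = 143.1833

143.18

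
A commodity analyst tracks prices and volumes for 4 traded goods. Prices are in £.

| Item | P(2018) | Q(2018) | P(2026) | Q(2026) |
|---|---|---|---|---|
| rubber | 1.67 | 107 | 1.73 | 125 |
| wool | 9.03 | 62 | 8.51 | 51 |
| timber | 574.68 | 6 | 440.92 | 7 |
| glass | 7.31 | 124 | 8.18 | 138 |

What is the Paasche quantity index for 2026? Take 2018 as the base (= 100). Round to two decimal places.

111.27

Paasche quantity index uses current-period prices as weights.
ΣP(2026)·Q(2026) = 1.73×125 + 8.51×51 + 440.92×7 + 8.18×138 = 216.25 + 434.01 + 3086.44 + 1128.84 = 4865.54
ΣP(2026)·Q(2018) = 1.73×107 + 8.51×62 + 440.92×6 + 8.18×124 = 185.11 + 527.62 + 2645.52 + 1014.32 = 4372.57
Index = 4865.54 / 4372.57 × 100 = 111.2741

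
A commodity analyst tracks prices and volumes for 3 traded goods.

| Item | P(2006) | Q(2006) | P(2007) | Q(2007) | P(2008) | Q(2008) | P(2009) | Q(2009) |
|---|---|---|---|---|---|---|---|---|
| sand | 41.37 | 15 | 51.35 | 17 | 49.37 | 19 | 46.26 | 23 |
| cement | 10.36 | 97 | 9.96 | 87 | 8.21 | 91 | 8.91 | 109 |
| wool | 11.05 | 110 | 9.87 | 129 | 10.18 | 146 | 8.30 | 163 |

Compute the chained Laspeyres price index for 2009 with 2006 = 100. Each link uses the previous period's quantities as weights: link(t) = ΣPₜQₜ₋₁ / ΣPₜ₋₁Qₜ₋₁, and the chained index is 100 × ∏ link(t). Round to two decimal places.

86.48

Link 2006→2007:
ΣP(2007)Q(2006) = 51.35×15 + 9.96×97 + 9.87×110 = 770.25 + 966.12 + 1085.7 = 2822.07
ΣP(2006)Q(2006) = 41.37×15 + 10.36×97 + 11.05×110 = 620.55 + 1004.92 + 1215.5 = 2840.97
link = 2822.07/2840.97 = 0.993347
Link 2007→2008:
ΣP(2008)Q(2007) = 49.37×17 + 8.21×87 + 10.18×129 = 839.29 + 714.27 + 1313.22 = 2866.78
ΣP(2007)Q(2007) = 51.35×17 + 9.96×87 + 9.87×129 = 872.95 + 866.52 + 1273.23 = 3012.7
link = 2866.78/3012.7 = 0.951565
Link 2008→2009:
ΣP(2009)Q(2008) = 46.26×19 + 8.91×91 + 8.30×146 = 878.94 + 810.81 + 1211.8 = 2901.55
ΣP(2008)Q(2008) = 49.37×19 + 8.21×91 + 10.18×146 = 938.03 + 747.11 + 1486.28 = 3171.42
link = 2901.55/3171.42 = 0.914906
Chained index = 100 × 0.993347 × 0.951565 × 0.914906 = 86.4800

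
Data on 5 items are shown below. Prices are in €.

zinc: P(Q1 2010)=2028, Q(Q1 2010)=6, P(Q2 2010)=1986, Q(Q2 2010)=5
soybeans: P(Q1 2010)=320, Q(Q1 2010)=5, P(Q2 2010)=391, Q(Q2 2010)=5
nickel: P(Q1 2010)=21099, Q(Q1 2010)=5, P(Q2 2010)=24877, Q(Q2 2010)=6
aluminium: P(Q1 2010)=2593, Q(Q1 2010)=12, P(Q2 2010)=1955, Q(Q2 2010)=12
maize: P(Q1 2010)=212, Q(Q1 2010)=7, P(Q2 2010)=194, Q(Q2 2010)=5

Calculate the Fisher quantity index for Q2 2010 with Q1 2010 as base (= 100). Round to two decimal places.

Laspeyres component (base-period weights):
ΣP(Q1 2010)Q(Q2 2010) = 2028×5 + 320×5 + 21099×6 + 2593×12 + 212×5 = 10140 + 1600 + 126594 + 31116 + 1060 = 170510
ΣP(Q1 2010)Q(Q1 2010) = 2028×6 + 320×5 + 21099×5 + 2593×12 + 212×7 = 12168 + 1600 + 105495 + 31116 + 1484 = 151863
L = 170510 / 151863 × 100 = 112.2788
Paasche component (current-period weights):
ΣP(Q2 2010)Q(Q2 2010) = 1986×5 + 391×5 + 24877×6 + 1955×12 + 194×5 = 9930 + 1955 + 149262 + 23460 + 970 = 185577
ΣP(Q2 2010)Q(Q1 2010) = 1986×6 + 391×5 + 24877×5 + 1955×12 + 194×7 = 11916 + 1955 + 124385 + 23460 + 1358 = 163074
P = 185577 / 163074 × 100 = 113.7993
Fisher = √(L × P) = √(112.2788 × 113.7993) = 113.0365

113.04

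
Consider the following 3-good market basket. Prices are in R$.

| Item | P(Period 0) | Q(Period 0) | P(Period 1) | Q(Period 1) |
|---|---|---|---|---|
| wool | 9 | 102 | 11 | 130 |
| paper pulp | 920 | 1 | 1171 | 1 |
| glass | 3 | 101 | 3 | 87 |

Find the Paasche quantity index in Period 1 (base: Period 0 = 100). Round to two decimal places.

Paasche quantity index uses current-period prices as weights.
ΣP(Period 1)·Q(Period 1) = 11×130 + 1171×1 + 3×87 = 1430 + 1171 + 261 = 2862
ΣP(Period 1)·Q(Period 0) = 11×102 + 1171×1 + 3×101 = 1122 + 1171 + 303 = 2596
Index = 2862 / 2596 × 100 = 110.2465

110.25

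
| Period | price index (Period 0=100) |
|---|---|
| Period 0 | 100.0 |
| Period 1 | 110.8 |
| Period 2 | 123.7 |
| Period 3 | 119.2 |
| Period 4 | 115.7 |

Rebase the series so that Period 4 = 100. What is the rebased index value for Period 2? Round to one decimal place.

Rebased(Period 2) = 123.7 / 115.7 × 100 = 106.9144

106.9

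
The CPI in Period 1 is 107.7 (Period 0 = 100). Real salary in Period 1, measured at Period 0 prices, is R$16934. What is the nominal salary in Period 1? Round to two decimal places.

Nominal = Real × (Index/100) = 16934 × (107.7/100)
        = 16934 × 1.077 = 18237.9180

18237.92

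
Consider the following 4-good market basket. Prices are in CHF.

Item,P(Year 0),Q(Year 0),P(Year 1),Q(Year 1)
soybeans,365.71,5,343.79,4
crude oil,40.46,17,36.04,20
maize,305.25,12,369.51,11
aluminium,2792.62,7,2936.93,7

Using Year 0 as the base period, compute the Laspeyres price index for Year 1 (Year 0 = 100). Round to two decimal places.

Laspeyres price index uses base-period quantities as weights.
ΣP(Year 1)·Q(Year 0) = 343.79×5 + 36.04×17 + 369.51×12 + 2936.93×7 = 1718.95 + 612.68 + 4434.12 + 20558.51 = 27324.26
ΣP(Year 0)·Q(Year 0) = 365.71×5 + 40.46×17 + 305.25×12 + 2792.62×7 = 1828.55 + 687.82 + 3663 + 19548.34 = 25727.71
Index = 27324.26 / 25727.71 × 100 = 106.2056

106.21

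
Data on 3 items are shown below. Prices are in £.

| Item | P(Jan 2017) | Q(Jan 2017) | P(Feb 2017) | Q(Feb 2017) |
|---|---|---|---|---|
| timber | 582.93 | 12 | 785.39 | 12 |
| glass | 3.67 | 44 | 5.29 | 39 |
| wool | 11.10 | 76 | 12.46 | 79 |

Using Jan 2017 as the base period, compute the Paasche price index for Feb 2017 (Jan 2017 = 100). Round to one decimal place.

132.4

Paasche price index uses current-period quantities as weights.
ΣP(Feb 2017)·Q(Feb 2017) = 785.39×12 + 5.29×39 + 12.46×79 = 9424.68 + 206.31 + 984.34 = 10615.33
ΣP(Jan 2017)·Q(Feb 2017) = 582.93×12 + 3.67×39 + 11.10×79 = 6995.16 + 143.13 + 876.9 = 8015.19
Index = 10615.33 / 8015.19 × 100 = 132.4402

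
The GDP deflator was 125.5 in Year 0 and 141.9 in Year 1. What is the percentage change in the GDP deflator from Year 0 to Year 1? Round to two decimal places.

13.07%

Change = (141.9 − 125.5) / 125.5 × 100
       = 16.4 / 125.5 × 100 = 13.0677%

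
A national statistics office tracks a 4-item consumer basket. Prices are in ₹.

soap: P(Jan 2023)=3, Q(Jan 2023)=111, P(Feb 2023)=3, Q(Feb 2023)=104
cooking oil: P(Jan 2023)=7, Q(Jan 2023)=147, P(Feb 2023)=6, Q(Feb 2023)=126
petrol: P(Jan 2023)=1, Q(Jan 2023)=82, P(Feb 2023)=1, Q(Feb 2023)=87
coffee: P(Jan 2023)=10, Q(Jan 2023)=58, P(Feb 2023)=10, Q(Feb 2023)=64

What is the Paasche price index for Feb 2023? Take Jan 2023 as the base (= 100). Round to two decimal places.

Paasche price index uses current-period quantities as weights.
ΣP(Feb 2023)·Q(Feb 2023) = 3×104 + 6×126 + 1×87 + 10×64 = 312 + 756 + 87 + 640 = 1795
ΣP(Jan 2023)·Q(Feb 2023) = 3×104 + 7×126 + 1×87 + 10×64 = 312 + 882 + 87 + 640 = 1921
Index = 1795 / 1921 × 100 = 93.4409

93.44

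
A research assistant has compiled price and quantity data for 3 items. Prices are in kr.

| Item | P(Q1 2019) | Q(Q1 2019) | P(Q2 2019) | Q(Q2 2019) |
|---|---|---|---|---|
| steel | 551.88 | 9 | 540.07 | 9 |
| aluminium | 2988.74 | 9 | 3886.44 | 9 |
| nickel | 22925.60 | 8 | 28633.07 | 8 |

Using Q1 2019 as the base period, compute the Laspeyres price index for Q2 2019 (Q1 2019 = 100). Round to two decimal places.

Laspeyres price index uses base-period quantities as weights.
ΣP(Q2 2019)·Q(Q1 2019) = 540.07×9 + 3886.44×9 + 28633.07×8 = 4860.63 + 34977.96 + 229064.56 = 268903.15
ΣP(Q1 2019)·Q(Q1 2019) = 551.88×9 + 2988.74×9 + 22925.60×8 = 4966.92 + 26898.66 + 183404.8 = 215270.38
Index = 268903.15 / 215270.38 × 100 = 124.9141

124.91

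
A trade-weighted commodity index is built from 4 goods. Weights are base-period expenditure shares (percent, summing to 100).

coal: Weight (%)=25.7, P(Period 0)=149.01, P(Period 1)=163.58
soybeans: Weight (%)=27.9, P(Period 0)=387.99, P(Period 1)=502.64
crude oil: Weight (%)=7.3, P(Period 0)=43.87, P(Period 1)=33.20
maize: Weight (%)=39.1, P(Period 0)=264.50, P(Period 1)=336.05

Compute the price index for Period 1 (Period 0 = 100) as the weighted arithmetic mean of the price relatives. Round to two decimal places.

coal: 25.7 × (163.58/149.01) = 25.7 × 1.097779 = 28.2129
soybeans: 27.9 × (502.64/387.99) = 27.9 × 1.295497 = 36.1444
crude oil: 7.3 × (33.20/43.87) = 7.3 × 0.756781 = 5.5245
maize: 39.1 × (336.05/264.50) = 39.1 × 1.270510 = 49.6770
Index = Σ wᵢ·(p₁ᵢ/p₀ᵢ) = 28.2129 + 36.1444 + 5.5245 + 49.6770 = 119.5587

119.56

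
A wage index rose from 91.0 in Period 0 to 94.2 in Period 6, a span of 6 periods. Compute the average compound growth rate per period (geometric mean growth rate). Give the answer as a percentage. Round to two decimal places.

Growth factor = (94.2/91.0)^(1/6) = (1.035165)^(1/6) = 1.005777
Growth rate = 1.005777 − 1 = 0.005777 = 0.5777%

0.58%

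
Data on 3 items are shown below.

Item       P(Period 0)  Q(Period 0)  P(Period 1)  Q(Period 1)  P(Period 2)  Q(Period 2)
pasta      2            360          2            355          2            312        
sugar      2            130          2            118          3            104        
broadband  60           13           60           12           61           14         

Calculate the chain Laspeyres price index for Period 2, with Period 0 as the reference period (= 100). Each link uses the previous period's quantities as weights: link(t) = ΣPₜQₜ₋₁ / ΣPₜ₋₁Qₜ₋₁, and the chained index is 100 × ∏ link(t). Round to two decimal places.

Link Period 0→Period 1:
ΣP(Period 1)Q(Period 0) = 2×360 + 2×130 + 60×13 = 720 + 260 + 780 = 1760
ΣP(Period 0)Q(Period 0) = 2×360 + 2×130 + 60×13 = 720 + 260 + 780 = 1760
link = 1760/1760 = 1.000000
Link Period 1→Period 2:
ΣP(Period 2)Q(Period 1) = 2×355 + 3×118 + 61×12 = 710 + 354 + 732 = 1796
ΣP(Period 1)Q(Period 1) = 2×355 + 2×118 + 60×12 = 710 + 236 + 720 = 1666
link = 1796/1666 = 1.078031
Chained index = 100 × 1.000000 × 1.078031 = 107.8031

107.80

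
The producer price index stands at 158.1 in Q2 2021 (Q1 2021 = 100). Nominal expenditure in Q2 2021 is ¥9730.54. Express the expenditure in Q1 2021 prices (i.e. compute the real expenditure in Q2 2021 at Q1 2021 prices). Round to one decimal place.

6154.7

Real = Nominal ÷ (Index/100) = 9730.54 ÷ (158.1/100)
     = 9730.54 ÷ 1.581 = 6154.6743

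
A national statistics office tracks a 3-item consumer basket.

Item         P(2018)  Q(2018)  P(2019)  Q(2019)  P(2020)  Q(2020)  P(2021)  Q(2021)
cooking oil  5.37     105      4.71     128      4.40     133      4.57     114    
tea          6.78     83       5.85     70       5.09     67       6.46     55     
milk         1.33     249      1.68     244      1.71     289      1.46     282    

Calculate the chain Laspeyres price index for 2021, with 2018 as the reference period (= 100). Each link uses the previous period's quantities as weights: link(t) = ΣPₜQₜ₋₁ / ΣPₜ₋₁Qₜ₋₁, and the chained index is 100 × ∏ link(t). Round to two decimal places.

Link 2018→2019:
ΣP(2019)Q(2018) = 4.71×105 + 5.85×83 + 1.68×249 = 494.55 + 485.55 + 418.32 = 1398.42
ΣP(2018)Q(2018) = 5.37×105 + 6.78×83 + 1.33×249 = 563.85 + 562.74 + 331.17 = 1457.76
link = 1398.42/1457.76 = 0.959294
Link 2019→2020:
ΣP(2020)Q(2019) = 4.40×128 + 5.09×70 + 1.71×244 = 563.2 + 356.3 + 417.24 = 1336.74
ΣP(2019)Q(2019) = 4.71×128 + 5.85×70 + 1.68×244 = 602.88 + 409.5 + 409.92 = 1422.3
link = 1336.74/1422.3 = 0.939844
Link 2020→2021:
ΣP(2021)Q(2020) = 4.57×133 + 6.46×67 + 1.46×289 = 607.81 + 432.82 + 421.94 = 1462.57
ΣP(2020)Q(2020) = 4.40×133 + 5.09×67 + 1.71×289 = 585.2 + 341.03 + 494.19 = 1420.42
link = 1462.57/1420.42 = 1.029674
Chained index = 100 × 0.959294 × 0.939844 × 1.029674 = 92.8340

92.83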